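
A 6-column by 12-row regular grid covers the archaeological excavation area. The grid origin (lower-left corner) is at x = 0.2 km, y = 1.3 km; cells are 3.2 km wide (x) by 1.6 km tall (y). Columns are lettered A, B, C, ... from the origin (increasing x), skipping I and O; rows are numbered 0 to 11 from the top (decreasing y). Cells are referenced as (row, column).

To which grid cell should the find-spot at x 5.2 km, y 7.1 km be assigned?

Column index: ⌊(5.2 − 0.2) / 3.2⌋ = ⌊1.562⌋ = 1 → column B
Row offset from origin: ⌊(7.1 − 1.3) / 1.6⌋ = ⌊3.625⌋ = 3 → row 8 (counted from top)

(8, B)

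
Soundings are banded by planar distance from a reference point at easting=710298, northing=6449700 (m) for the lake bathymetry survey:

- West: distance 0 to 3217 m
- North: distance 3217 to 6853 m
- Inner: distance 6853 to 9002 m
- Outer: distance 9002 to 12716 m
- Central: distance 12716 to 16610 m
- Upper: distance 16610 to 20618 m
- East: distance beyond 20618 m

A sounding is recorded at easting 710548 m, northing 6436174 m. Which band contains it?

Central

Distance = √((710548−710298)² + (6436174−6449700)²) = √(62500.000 + 182952676.000) = 13528.310 m.
12716 ≤ 13528.310 < 16610 → Central.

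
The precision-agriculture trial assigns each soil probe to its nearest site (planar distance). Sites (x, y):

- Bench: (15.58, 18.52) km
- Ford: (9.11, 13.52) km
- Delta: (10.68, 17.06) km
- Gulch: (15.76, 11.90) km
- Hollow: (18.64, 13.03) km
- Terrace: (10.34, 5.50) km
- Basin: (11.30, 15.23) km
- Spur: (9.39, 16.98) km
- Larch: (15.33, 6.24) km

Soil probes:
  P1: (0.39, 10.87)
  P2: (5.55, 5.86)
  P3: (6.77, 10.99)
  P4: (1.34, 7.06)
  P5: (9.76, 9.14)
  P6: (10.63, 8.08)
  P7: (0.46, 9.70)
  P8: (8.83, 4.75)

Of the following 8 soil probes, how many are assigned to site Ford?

P1 → Ford
P2 → Terrace
P3 → Ford
P4 → Terrace
P5 → Terrace
P6 → Terrace
P7 → Ford
P8 → Terrace
3 of the 8 go to Ford.

3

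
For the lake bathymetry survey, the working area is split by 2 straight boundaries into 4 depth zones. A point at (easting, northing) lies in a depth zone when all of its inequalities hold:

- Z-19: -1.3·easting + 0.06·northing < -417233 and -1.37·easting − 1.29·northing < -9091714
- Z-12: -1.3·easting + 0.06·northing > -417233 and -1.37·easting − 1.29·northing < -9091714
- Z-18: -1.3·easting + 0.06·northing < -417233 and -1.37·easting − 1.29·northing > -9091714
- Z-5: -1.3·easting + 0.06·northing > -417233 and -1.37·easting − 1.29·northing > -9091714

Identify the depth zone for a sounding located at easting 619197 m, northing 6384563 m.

Z-18

-1.3·619197 + 0.06·6384563 = -421882.320, which is < -417233
-1.37·619197 − 1.29·6384563 = -9084386.160, which is > -9091714
This sign pattern matches Z-18.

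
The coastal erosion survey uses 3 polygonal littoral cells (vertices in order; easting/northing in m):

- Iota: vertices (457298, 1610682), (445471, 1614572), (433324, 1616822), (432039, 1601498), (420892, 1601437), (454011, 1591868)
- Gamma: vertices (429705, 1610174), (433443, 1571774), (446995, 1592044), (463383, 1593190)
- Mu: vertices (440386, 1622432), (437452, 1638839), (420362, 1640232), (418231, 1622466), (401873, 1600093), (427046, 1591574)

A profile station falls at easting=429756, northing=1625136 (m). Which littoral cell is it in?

Cast a ray rightward from (429756, 1625136). For each polygon, the edges (by vertex number in listed order) whose endpoints lie on opposite sides of northing = 1625136, where each meets that height, and whether that is right or left of the point:
Iota: no edge straddles that height → 0 crossings.
Gamma: no edge straddles that height → 0 crossings.
Mu: 1–2 at easting≈439902.5 (right), 3–4 at easting≈418551.3 (left) → 1 crossing.
Only Mu has an odd count, so the point is inside Mu.

Mu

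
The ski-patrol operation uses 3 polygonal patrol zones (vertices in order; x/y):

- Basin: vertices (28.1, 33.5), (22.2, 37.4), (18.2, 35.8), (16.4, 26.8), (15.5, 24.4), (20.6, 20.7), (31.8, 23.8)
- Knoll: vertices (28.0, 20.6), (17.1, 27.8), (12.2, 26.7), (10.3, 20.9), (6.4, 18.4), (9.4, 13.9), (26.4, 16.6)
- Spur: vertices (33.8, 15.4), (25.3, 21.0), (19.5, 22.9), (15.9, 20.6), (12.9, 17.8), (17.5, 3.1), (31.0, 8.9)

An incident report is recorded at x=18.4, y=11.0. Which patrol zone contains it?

Cast a ray rightward from (18.4, 11.0). For each polygon, the edges (by vertex number in listed order) whose endpoints lie on opposite sides of y = 11.0, where each meets that height, and whether that is right or left of the point:
Basin: no edge straddles that height → 0 crossings.
Knoll: no edge straddles that height → 0 crossings.
Spur: 5–6 at x≈15.03 (left), 7–1 at x≈31.90 (right) → 1 crossing.
Only Spur has an odd count, so the point is inside Spur.

Spur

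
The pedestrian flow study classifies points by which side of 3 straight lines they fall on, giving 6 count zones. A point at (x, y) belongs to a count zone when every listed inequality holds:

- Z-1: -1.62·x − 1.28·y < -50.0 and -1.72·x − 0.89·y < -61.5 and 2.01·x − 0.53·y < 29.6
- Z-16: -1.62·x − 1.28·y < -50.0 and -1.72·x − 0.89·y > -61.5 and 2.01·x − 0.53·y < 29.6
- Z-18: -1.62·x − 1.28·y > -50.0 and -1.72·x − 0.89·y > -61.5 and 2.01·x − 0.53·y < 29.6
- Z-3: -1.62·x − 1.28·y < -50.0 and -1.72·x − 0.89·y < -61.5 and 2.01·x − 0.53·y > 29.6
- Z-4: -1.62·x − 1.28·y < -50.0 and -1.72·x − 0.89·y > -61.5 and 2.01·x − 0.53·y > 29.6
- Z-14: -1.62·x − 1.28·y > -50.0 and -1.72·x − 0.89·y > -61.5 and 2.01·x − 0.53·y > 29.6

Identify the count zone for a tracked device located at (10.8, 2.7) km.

Z-18

-1.62·10.8 − 1.28·2.7 = -20.952, which is > -50.0
-1.72·10.8 − 0.89·2.7 = -20.979, which is > -61.5
2.01·10.8 − 0.53·2.7 = 20.277, which is < 29.6
This sign pattern matches Z-18.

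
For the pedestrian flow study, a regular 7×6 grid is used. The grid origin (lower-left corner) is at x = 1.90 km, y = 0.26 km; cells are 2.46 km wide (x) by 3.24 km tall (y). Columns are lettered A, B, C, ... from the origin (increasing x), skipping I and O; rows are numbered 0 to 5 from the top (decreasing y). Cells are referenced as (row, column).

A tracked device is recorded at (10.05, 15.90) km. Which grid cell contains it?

Column index: ⌊(10.05 − 1.90) / 2.46⌋ = ⌊3.313⌋ = 3 → column D
Row offset from origin: ⌊(15.90 − 0.26) / 3.24⌋ = ⌊4.827⌋ = 4 → row 1 (counted from top)

(1, D)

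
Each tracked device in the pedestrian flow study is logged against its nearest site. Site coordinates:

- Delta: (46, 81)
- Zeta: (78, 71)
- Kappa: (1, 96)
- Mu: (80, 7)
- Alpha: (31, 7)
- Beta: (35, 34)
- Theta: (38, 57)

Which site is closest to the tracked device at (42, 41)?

Beta

Squared distances to each site:
Delta: 1616.000; Zeta: 2196.000; Kappa: 4706.000; Mu: 2600.000; Alpha: 1277.000; Beta: 98.000; Theta: 272.000.
Minimum at Beta.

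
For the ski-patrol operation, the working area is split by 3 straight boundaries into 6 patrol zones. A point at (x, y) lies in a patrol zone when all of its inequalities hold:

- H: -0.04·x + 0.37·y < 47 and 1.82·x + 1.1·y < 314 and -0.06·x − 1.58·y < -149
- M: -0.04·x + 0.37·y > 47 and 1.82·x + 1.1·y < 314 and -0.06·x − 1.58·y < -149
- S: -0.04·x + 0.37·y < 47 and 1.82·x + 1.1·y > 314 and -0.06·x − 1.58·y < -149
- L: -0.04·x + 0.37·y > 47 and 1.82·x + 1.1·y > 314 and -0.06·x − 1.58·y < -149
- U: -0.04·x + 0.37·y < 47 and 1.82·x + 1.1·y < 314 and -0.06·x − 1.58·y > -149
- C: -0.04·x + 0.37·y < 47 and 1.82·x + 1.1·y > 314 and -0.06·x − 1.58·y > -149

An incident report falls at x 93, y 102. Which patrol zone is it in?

-0.04·93 + 0.37·102 = 34.020, which is < 47
1.82·93 + 1.1·102 = 281.460, which is < 314
-0.06·93 − 1.58·102 = -166.740, which is < -149
This sign pattern matches H.

H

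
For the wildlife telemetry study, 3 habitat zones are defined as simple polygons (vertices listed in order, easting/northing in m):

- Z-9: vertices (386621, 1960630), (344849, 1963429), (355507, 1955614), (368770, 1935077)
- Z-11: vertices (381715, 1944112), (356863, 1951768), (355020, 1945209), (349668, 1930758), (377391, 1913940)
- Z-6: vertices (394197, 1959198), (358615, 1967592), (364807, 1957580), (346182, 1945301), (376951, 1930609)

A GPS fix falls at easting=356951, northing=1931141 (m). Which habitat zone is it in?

Cast a ray rightward from (356951, 1931141). For each polygon, the edges (by vertex number in listed order) whose endpoints lie on opposite sides of northing = 1931141, where each meets that height, and whether that is right or left of the point:
Z-9: no edge straddles that height → 0 crossings.
Z-11: 3–4 at easting≈349809.8 (left), 5–1 at easting≈379856.1 (right) → 1 crossing.
Z-6: 4–5 at easting≈375836.8 (right), 5–1 at easting≈377271.9 (right) → 2 crossings.
Only Z-11 has an odd count, so the point is inside Z-11.

Z-11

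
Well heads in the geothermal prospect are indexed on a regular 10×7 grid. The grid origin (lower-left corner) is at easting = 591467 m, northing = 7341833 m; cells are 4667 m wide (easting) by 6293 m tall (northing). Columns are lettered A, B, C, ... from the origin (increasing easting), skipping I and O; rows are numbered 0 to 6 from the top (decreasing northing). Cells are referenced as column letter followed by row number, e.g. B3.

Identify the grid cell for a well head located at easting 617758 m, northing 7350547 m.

Column index: ⌊(617758 − 591467) / 4667⌋ = ⌊5.633⌋ = 5 → column F
Row offset from origin: ⌊(7350547 − 7341833) / 6293⌋ = ⌊1.385⌋ = 1 → row 5 (counted from top)

F5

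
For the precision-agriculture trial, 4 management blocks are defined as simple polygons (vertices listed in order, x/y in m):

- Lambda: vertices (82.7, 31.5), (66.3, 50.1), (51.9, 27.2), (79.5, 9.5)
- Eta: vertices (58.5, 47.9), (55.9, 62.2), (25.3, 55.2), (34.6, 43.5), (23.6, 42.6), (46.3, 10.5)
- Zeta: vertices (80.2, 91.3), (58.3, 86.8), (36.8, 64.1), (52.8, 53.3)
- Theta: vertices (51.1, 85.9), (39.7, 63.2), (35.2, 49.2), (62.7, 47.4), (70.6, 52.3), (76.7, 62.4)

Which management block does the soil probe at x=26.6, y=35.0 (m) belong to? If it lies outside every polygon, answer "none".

Cast a ray rightward from (26.6, 35.0). For each polygon, the edges (by vertex number in listed order) whose endpoints lie on opposite sides of y = 35.0, where each meets that height, and whether that is right or left of the point:
Lambda: 1–2 at x≈79.61 (right), 2–3 at x≈56.80 (right) → 2 crossings.
Eta: 5–6 at x≈28.97 (right), 6–1 at x≈54.29 (right) → 2 crossings.
Zeta: no edge straddles that height → 0 crossings.
Theta: no edge straddles that height → 0 crossings.
All counts are even, so the point lies outside every listed polygon.

none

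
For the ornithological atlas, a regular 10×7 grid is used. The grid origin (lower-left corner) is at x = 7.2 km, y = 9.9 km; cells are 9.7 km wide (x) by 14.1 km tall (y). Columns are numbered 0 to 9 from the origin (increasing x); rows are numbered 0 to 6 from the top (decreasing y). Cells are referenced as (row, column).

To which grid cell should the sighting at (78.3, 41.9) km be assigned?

(4, 7)

Column index: ⌊(78.3 − 7.2) / 9.7⌋ = ⌊7.330⌋ = 7
Row offset from origin: ⌊(41.9 − 9.9) / 14.1⌋ = ⌊2.270⌋ = 2 → row 4 (counted from top)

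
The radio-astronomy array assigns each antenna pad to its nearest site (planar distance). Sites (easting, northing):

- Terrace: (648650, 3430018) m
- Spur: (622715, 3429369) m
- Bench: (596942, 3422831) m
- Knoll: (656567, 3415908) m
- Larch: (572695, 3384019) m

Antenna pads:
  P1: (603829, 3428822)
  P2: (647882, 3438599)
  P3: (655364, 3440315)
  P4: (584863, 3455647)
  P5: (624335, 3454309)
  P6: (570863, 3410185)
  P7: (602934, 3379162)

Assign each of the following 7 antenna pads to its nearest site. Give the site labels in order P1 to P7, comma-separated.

P1 → Bench (d²=83322850.00)
P2 → Terrace (d²=74223385.00)
P3 → Terrace (d²=151106005.00)
P4 → Bench (d²=1222792097.00)
P5 → Spur (d²=624628000.00)
P6 → Larch (d²=688015780.00)
P7 → Larch (d²=937987570.00)

Bench, Terrace, Terrace, Bench, Spur, Larch, Larch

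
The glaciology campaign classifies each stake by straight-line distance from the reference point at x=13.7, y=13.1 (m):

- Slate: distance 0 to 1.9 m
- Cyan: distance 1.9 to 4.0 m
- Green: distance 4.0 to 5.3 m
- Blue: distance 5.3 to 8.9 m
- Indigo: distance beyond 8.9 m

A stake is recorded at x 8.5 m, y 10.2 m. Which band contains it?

Blue

Distance = √((8.5−13.7)² + (10.2−13.1)²) = √(27.040 + 8.410) = 5.954 m.
5.3 ≤ 5.954 < 8.9 → Blue.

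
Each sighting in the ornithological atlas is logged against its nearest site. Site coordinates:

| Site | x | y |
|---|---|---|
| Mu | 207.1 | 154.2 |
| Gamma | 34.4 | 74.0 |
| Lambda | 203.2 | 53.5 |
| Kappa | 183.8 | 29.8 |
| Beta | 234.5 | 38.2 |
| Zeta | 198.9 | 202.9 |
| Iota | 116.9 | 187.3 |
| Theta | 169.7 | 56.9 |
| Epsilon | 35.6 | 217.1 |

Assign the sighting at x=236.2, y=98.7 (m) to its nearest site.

Lambda

Squared distances to each site:
Mu: 3927.060; Gamma: 41333.330; Lambda: 3132.040; Kappa: 7492.970; Beta: 3663.140; Zeta: 12248.930; Iota: 22082.450; Theta: 6169.490; Epsilon: 54258.920.
Minimum at Lambda.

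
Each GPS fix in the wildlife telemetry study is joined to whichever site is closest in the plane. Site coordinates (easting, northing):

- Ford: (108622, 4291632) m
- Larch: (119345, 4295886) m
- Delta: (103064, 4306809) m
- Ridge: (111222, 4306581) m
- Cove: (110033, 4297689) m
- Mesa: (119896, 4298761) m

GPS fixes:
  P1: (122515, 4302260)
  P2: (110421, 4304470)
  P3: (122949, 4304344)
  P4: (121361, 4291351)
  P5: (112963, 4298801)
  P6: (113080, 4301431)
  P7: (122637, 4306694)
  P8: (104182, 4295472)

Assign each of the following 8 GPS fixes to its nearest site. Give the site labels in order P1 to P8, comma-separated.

Mesa, Ridge, Mesa, Larch, Cove, Cove, Mesa, Ford

P1 → Mesa (d²=19102162.00)
P2 → Ridge (d²=5097922.00)
P3 → Mesa (d²=40490698.00)
P4 → Larch (d²=24630481.00)
P5 → Cove (d²=9821444.00)
P6 → Cove (d²=23286773.00)
P7 → Mesa (d²=70445570.00)
P8 → Ford (d²=34459200.00)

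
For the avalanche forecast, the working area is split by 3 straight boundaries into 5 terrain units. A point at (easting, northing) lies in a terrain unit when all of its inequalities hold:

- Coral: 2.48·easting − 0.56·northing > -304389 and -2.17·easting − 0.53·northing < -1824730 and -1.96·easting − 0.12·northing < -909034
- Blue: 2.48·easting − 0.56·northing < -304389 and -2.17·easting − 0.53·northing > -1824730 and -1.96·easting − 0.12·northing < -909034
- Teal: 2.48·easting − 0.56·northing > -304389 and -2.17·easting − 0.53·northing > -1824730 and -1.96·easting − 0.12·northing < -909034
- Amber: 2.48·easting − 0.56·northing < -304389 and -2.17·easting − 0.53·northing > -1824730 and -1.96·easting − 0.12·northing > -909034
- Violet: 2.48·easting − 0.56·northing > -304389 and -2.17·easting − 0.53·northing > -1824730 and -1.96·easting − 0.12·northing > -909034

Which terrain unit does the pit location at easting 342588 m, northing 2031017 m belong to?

Teal

2.48·342588 − 0.56·2031017 = -287751.280, which is > -304389
-2.17·342588 − 0.53·2031017 = -1819854.970, which is > -1824730
-1.96·342588 − 0.12·2031017 = -915194.520, which is < -909034
This sign pattern matches Teal.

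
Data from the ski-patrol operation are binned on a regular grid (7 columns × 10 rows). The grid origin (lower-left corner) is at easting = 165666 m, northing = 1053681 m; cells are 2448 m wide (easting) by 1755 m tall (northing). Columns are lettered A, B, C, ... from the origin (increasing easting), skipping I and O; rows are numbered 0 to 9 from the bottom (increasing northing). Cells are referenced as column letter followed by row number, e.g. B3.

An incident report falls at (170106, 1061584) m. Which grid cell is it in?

Column index: ⌊(170106 − 165666) / 2448⌋ = ⌊1.814⌋ = 1 → column B
Row offset from origin: ⌊(1061584 − 1053681) / 1755⌋ = ⌊4.503⌋ = 4 → row 4

B4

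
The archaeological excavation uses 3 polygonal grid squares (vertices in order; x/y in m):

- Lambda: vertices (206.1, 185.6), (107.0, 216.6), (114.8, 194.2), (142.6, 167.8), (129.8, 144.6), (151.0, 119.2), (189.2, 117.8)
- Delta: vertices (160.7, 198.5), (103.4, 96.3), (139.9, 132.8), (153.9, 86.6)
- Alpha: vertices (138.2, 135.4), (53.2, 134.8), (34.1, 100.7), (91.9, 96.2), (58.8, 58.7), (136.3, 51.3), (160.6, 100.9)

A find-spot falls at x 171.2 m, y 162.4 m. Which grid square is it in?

Cast a ray rightward from (171.2, 162.4). For each polygon, the edges (by vertex number in listed order) whose endpoints lie on opposite sides of y = 162.4, where each meets that height, and whether that is right or left of the point:
Lambda: 4–5 at x≈139.62 (left), 7–1 at x≈200.32 (right) → 1 crossing.
Delta: 1–2 at x≈140.46 (left), 4–1 at x≈158.51 (left) → 0 crossings.
Alpha: no edge straddles that height → 0 crossings.
Only Lambda has an odd count, so the point is inside Lambda.

Lambda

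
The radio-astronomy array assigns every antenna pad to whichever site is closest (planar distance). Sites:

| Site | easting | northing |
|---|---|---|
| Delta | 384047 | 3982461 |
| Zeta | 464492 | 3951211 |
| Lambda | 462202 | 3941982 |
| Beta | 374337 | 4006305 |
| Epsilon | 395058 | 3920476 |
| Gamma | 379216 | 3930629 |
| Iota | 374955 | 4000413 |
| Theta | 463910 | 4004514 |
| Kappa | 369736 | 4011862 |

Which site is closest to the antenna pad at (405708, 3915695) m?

Squared distances to each site:
Delta: 4926897677.000; Zeta: 4716944912.000; Lambda: 3882578405.000; Beta: 9194311741.000; Epsilon: 136280461.000; Gamma: 924850420.000; Iota: 8122886533.000; Theta: 11276287565.000; Kappa: 10542076673.000.
Minimum at Epsilon.

Epsilon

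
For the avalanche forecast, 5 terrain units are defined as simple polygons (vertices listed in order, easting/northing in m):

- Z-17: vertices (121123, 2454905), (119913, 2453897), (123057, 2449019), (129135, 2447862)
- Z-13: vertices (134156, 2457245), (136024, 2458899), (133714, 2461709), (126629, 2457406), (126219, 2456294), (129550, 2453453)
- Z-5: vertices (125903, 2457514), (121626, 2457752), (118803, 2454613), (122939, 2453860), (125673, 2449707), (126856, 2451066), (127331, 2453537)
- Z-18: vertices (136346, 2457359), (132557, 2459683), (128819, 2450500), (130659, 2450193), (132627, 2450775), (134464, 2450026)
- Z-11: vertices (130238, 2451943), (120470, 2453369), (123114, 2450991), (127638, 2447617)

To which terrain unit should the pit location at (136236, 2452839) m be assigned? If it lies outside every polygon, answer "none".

none

Cast a ray rightward from (136236, 2452839). For each polygon, the edges (by vertex number in listed order) whose endpoints lie on opposite sides of northing = 2452839, where each meets that height, and whether that is right or left of the point:
Z-17: 2–3 at easting≈120594.9 (left), 4–1 at easting≈123473.2 (left) → 0 crossings.
Z-13: no edge straddles that height → 0 crossings.
Z-5: 4–5 at easting≈123611.1 (left), 6–7 at easting≈127196.8 (left) → 0 crossings.
Z-18: 2–3 at easting≈129771.1 (left), 6–1 at easting≈135186.0 (left) → 0 crossings.
Z-11: 1–2 at easting≈124100.5 (left), 2–3 at easting≈121059.3 (left) → 0 crossings.
All counts are even, so the point lies outside every listed polygon.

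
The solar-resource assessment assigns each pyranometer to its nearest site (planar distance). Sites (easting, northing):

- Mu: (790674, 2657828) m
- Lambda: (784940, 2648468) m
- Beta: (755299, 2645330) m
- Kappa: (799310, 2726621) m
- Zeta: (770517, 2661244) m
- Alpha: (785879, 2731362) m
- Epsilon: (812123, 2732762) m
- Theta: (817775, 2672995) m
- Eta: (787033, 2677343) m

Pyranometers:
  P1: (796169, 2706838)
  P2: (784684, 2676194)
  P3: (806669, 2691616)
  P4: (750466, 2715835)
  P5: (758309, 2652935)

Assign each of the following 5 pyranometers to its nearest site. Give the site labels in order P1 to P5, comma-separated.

Kappa, Eta, Theta, Alpha, Beta

P1 → Kappa (d²=401232970.00)
P2 → Eta (d²=6838002.00)
P3 → Theta (d²=470084877.00)
P4 → Alpha (d²=1495168298.00)
P5 → Beta (d²=66896125.00)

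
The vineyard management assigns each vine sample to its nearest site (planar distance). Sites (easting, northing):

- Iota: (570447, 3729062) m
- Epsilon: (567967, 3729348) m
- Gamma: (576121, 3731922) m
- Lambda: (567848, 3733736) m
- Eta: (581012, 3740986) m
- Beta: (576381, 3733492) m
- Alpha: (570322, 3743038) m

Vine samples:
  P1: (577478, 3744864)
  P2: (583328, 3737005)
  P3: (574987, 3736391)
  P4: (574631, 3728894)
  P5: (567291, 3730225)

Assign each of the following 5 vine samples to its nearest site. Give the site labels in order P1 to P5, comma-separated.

Eta, Eta, Beta, Gamma, Epsilon

P1 → Eta (d²=27528040.00)
P2 → Eta (d²=21212217.00)
P3 → Beta (d²=10347437.00)
P4 → Gamma (d²=11388884.00)
P5 → Epsilon (d²=1226105.00)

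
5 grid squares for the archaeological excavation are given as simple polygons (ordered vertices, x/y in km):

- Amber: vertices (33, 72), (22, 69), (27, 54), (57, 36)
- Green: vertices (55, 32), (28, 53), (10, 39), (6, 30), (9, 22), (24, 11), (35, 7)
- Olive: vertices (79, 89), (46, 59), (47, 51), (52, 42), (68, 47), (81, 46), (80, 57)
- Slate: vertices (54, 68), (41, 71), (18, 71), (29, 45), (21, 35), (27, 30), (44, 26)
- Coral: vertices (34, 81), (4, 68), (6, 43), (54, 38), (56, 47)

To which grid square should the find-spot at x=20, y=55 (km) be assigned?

Coral

Cast a ray rightward from (20, 55). For each polygon, the edges (by vertex number in listed order) whose endpoints lie on opposite sides of y = 55, where each meets that height, and whether that is right or left of the point:
Amber: 2–3 at x≈26.7 (right), 4–1 at x≈44.3 (right) → 2 crossings.
Green: no edge straddles that height → 0 crossings.
Olive: 2–3 at x≈46.5 (right), 6–7 at x≈80.2 (right) → 2 crossings.
Slate: 3–4 at x≈24.8 (right), 7–1 at x≈50.9 (right) → 2 crossings.
Coral: 2–3 at x≈5.0 (left), 5–1 at x≈50.8 (right) → 1 crossing.
Only Coral has an odd count, so the point is inside Coral.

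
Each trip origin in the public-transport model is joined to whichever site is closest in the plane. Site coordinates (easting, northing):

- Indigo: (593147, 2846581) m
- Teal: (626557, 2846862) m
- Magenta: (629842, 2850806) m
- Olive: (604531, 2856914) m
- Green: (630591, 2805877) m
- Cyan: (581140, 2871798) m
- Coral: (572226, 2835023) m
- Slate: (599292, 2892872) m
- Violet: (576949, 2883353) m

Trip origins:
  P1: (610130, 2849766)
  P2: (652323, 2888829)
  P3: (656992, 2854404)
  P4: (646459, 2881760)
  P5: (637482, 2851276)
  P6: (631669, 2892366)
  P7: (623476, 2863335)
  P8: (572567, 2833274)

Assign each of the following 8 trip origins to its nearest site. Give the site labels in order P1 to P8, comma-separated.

P1 → Olive (d²=82442705.00)
P2 → Magenta (d²=1951143890.00)
P3 → Magenta (d²=750068104.00)
P4 → Magenta (d²=1234274805.00)
P5 → Magenta (d²=58590500.00)
P6 → Slate (d²=1048526165.00)
P7 → Magenta (d²=197501797.00)
P8 → Coral (d²=3175282.00)

Olive, Magenta, Magenta, Magenta, Magenta, Slate, Magenta, Coral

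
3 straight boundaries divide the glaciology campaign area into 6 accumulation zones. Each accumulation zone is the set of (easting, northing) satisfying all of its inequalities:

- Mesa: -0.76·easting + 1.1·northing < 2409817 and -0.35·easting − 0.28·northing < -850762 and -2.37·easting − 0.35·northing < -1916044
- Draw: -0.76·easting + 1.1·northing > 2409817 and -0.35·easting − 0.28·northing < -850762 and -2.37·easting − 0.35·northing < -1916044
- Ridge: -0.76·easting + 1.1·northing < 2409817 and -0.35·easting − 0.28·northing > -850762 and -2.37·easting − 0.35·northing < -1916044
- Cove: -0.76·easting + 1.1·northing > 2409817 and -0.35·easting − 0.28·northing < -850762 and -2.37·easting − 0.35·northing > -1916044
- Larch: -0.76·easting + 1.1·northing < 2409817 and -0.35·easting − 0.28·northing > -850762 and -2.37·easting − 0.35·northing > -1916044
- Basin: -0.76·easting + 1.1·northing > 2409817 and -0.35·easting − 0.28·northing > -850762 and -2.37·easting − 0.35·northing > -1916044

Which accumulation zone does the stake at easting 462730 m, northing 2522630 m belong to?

Draw

-0.76·462730 + 1.1·2522630 = 2423218.200, which is > 2409817
-0.35·462730 − 0.28·2522630 = -868291.900, which is < -850762
-2.37·462730 − 0.35·2522630 = -1979590.600, which is < -1916044
This sign pattern matches Draw.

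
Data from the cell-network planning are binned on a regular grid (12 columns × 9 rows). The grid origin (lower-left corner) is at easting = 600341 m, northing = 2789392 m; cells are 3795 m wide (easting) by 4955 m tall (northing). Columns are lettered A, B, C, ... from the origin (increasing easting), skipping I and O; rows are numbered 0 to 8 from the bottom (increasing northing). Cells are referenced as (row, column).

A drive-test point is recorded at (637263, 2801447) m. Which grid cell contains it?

Column index: ⌊(637263 − 600341) / 3795⌋ = ⌊9.729⌋ = 9 → column K
Row offset from origin: ⌊(2801447 − 2789392) / 4955⌋ = ⌊2.433⌋ = 2 → row 2

(2, K)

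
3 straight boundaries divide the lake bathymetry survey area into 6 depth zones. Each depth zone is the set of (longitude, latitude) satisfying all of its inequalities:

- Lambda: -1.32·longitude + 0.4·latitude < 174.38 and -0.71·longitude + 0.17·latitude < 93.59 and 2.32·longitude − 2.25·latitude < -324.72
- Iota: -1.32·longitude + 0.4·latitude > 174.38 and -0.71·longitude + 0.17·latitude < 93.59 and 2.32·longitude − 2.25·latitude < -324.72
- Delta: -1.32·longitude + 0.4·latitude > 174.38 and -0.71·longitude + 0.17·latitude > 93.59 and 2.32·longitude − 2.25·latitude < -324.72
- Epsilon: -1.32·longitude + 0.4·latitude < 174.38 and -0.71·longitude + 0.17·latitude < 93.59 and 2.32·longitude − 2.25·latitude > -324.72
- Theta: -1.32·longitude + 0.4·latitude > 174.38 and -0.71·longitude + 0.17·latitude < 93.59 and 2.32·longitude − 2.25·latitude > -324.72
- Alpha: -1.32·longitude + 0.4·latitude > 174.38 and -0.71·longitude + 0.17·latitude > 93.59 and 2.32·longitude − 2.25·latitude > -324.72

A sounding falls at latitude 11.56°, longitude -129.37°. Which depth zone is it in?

-1.32·-129.37 + 0.4·11.56 = 175.392, which is > 174.38
-0.71·-129.37 + 0.17·11.56 = 93.818, which is > 93.59
2.32·-129.37 − 2.25·11.56 = -326.148, which is < -324.72
This sign pattern matches Delta.

Delta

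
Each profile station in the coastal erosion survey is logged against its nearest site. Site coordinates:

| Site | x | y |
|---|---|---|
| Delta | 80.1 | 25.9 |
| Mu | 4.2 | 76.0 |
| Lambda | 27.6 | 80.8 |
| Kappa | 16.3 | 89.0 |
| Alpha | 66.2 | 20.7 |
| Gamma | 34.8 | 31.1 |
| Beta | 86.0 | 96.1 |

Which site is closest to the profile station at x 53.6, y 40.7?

Gamma

Squared distances to each site:
Delta: 921.290; Mu: 3686.450; Lambda: 2284.010; Kappa: 3724.180; Alpha: 558.760; Gamma: 445.600; Beta: 4118.920.
Minimum at Gamma.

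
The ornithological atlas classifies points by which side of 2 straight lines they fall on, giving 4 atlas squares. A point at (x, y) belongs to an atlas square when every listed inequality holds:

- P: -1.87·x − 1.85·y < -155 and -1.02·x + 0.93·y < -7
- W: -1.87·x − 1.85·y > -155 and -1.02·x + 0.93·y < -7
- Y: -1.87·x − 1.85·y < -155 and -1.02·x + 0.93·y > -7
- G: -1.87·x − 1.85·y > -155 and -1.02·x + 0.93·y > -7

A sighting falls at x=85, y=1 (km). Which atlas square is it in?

P

-1.87·85 − 1.85·1 = -160.800, which is < -155
-1.02·85 + 0.93·1 = -85.770, which is < -7
This sign pattern matches P.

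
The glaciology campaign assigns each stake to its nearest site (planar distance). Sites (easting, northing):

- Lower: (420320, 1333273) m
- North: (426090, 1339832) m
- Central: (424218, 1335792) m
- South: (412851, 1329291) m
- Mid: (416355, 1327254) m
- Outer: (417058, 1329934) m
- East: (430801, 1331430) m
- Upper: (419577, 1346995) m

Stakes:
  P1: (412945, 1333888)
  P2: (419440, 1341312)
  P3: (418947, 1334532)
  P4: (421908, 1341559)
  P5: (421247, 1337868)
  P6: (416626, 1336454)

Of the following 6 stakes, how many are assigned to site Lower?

2

P1 → South
P2 → Upper
P3 → Lower
P4 → North
P5 → Central
P6 → Lower
2 of the 6 go to Lower.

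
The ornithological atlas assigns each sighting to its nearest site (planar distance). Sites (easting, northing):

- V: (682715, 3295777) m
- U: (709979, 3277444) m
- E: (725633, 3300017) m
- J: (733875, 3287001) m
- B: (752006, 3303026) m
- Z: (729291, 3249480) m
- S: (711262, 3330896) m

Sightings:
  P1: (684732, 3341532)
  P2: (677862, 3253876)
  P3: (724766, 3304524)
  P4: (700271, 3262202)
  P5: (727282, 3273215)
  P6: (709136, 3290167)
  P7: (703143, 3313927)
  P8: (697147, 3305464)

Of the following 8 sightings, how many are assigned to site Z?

P1 → S
P2 → U
P3 → E
P4 → U
P5 → J
P6 → U
P7 → S
P8 → V
0 of the 8 go to Z.

0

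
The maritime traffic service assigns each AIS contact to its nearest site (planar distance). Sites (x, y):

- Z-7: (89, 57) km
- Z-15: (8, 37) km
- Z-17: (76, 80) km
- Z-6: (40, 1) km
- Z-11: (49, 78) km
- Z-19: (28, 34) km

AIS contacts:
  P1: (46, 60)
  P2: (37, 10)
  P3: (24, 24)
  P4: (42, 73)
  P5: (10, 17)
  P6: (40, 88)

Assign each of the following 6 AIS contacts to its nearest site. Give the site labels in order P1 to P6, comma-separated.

P1 → Z-11 (d²=333.00)
P2 → Z-6 (d²=90.00)
P3 → Z-19 (d²=116.00)
P4 → Z-11 (d²=74.00)
P5 → Z-15 (d²=404.00)
P6 → Z-11 (d²=181.00)

Z-11, Z-6, Z-19, Z-11, Z-15, Z-11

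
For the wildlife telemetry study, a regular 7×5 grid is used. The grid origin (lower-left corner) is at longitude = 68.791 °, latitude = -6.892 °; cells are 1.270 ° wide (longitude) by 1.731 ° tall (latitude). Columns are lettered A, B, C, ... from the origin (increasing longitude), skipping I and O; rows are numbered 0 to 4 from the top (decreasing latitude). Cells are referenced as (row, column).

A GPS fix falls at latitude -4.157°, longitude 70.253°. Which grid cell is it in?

Column index: ⌊(70.253 − 68.791) / 1.270⌋ = ⌊1.151⌋ = 1 → column B
Row offset from origin: ⌊(-4.157 − -6.892) / 1.731⌋ = ⌊1.580⌋ = 1 → row 3 (counted from top)

(3, B)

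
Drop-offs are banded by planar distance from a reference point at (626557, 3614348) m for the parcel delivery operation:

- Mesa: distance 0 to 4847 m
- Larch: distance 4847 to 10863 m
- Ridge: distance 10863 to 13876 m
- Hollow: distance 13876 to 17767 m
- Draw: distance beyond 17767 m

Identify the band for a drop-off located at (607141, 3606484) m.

Draw

Distance = √((607141−626557)² + (3606484−3614348)²) = √(376981056.000 + 61842496.000) = 20948.116 m.
17767 ≤ 20948.116 < ∞ → Draw.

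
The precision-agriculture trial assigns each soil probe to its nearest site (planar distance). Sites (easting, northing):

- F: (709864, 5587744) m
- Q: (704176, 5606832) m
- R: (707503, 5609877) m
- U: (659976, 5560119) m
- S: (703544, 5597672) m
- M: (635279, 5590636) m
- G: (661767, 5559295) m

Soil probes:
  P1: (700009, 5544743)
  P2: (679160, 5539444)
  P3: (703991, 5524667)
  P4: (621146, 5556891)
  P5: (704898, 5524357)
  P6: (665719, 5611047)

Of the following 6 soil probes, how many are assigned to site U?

P1 → G
P2 → G
P3 → G
P4 → M
P5 → G
P6 → M
0 of the 6 go to U.

0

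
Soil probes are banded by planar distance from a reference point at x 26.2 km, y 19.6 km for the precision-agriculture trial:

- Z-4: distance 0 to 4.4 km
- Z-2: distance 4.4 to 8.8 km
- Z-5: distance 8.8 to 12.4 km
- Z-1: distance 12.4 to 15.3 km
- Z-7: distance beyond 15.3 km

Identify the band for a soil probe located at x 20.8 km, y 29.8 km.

Distance = √((20.8−26.2)² + (29.8−19.6)²) = √(29.160 + 104.040) = 11.541 km.
8.8 ≤ 11.541 < 12.4 → Z-5.

Z-5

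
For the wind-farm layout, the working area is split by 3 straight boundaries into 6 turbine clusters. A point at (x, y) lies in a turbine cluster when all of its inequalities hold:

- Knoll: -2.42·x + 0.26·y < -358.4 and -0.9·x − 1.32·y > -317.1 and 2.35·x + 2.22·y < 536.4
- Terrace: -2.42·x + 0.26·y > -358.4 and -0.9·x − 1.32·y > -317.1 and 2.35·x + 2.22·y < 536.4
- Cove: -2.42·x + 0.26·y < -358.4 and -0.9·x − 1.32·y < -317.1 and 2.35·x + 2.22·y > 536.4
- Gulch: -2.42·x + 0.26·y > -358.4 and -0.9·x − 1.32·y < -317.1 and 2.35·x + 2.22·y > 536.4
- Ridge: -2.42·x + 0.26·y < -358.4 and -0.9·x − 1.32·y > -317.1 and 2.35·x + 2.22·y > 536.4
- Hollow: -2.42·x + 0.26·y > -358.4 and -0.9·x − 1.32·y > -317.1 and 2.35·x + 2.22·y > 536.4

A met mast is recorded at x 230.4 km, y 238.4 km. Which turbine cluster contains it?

-2.42·230.4 + 0.26·238.4 = -495.584, which is < -358.4
-0.9·230.4 − 1.32·238.4 = -522.048, which is < -317.1
2.35·230.4 + 2.22·238.4 = 1070.688, which is > 536.4
This sign pattern matches Cove.

Cove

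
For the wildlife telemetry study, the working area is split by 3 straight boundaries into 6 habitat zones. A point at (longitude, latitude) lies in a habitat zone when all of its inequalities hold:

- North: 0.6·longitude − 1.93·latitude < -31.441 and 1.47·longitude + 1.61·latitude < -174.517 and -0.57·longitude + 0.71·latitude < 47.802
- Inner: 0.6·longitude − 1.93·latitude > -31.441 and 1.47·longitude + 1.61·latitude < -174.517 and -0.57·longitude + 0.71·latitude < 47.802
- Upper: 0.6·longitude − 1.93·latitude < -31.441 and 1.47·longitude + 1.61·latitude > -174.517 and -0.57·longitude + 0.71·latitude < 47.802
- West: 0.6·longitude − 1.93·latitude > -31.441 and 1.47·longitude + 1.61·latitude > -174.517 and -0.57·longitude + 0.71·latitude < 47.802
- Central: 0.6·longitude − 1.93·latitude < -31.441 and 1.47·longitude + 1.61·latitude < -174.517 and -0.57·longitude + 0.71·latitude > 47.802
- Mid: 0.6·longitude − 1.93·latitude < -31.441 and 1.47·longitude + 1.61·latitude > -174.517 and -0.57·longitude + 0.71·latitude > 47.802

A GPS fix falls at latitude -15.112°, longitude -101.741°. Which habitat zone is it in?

Upper

0.6·-101.741 − 1.93·-15.112 = -31.878, which is < -31.441
1.47·-101.741 + 1.61·-15.112 = -173.890, which is > -174.517
-0.57·-101.741 + 0.71·-15.112 = 47.263, which is < 47.802
This sign pattern matches Upper.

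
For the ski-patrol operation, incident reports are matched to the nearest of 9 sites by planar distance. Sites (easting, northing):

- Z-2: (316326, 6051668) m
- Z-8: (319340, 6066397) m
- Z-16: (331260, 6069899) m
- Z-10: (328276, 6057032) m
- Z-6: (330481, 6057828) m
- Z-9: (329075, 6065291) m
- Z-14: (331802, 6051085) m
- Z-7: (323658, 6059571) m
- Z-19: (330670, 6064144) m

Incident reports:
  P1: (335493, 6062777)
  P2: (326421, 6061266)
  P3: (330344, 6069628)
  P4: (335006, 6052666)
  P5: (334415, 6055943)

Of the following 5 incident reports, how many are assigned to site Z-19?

P1 → Z-19
P2 → Z-7
P3 → Z-16
P4 → Z-14
P5 → Z-6
1 of the 5 goes to Z-19.

1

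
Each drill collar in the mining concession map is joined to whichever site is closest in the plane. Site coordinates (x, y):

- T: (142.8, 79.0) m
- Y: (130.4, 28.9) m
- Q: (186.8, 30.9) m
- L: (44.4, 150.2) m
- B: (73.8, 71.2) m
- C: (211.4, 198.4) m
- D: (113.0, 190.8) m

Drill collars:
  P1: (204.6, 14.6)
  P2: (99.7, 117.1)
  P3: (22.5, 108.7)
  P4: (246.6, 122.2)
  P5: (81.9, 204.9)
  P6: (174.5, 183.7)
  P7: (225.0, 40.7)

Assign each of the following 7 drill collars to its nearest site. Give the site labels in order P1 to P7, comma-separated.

P1 → Q (d²=582.53)
P2 → B (d²=2777.62)
P3 → L (d²=2201.86)
P4 → C (d²=7045.48)
P5 → D (d²=1166.02)
P6 → C (d²=1577.70)
P7 → Q (d²=1555.28)

Q, B, L, C, D, C, Q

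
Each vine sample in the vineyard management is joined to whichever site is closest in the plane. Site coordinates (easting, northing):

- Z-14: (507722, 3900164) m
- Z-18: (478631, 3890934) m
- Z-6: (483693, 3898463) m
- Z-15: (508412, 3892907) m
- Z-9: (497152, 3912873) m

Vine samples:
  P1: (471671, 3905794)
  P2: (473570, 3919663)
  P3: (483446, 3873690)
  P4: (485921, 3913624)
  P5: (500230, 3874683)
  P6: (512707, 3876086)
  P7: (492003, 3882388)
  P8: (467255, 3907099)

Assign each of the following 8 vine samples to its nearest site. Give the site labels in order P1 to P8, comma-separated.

Z-6, Z-6, Z-18, Z-9, Z-15, Z-15, Z-18, Z-6

P1 → Z-6 (d²=198272045.00)
P2 → Z-6 (d²=551915129.00)
P3 → Z-18 (d²=320539761.00)
P4 → Z-9 (d²=126699362.00)
P5 → Z-15 (d²=399059300.00)
P6 → Z-15 (d²=301393066.00)
P7 → Z-18 (d²=251844500.00)
P8 → Z-6 (d²=344788340.00)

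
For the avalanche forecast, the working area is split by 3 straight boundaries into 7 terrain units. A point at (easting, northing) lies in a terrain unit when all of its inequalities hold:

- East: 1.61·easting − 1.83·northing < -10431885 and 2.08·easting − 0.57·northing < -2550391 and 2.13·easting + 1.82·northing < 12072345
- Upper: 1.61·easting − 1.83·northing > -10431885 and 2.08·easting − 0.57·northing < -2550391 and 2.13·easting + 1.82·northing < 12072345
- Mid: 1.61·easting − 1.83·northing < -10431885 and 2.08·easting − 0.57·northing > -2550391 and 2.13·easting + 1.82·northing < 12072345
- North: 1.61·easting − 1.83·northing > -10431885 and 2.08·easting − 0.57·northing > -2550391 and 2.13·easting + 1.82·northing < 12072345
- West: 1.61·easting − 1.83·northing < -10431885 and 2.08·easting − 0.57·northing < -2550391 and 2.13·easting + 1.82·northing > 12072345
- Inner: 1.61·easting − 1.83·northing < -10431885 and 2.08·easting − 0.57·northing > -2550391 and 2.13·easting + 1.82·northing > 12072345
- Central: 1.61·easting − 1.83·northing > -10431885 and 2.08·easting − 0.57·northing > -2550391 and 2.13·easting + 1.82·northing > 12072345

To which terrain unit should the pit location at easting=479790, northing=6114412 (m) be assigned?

1.61·479790 − 1.83·6114412 = -10416912.060, which is > -10431885
2.08·479790 − 0.57·6114412 = -2487251.640, which is > -2550391
2.13·479790 + 1.82·6114412 = 12150182.540, which is > 12072345
This sign pattern matches Central.

Central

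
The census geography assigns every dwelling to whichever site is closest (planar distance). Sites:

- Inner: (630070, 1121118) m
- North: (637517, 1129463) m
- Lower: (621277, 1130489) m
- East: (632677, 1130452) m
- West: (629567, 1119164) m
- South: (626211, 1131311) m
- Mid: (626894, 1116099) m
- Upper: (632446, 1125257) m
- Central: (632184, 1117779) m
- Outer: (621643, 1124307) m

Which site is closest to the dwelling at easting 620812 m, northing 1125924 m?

Outer

Squared distances to each site:
Inner: 108808200.000; North: 291581546.000; Lower: 21055450.000; East: 161281009.000; West: 122347625.000; South: 58168970.000; Mid: 133521349.000; Upper: 135794845.000; Central: 195663409.000; Outer: 3305250.000.
Minimum at Outer.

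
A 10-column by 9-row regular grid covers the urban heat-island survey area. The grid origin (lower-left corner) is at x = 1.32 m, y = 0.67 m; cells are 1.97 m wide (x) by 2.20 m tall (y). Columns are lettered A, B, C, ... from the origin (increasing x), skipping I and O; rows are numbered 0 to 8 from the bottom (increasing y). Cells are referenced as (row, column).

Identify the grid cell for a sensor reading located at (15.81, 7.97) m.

(3, H)

Column index: ⌊(15.81 − 1.32) / 1.97⌋ = ⌊7.355⌋ = 7 → column H
Row offset from origin: ⌊(7.97 − 0.67) / 2.20⌋ = ⌊3.318⌋ = 3 → row 3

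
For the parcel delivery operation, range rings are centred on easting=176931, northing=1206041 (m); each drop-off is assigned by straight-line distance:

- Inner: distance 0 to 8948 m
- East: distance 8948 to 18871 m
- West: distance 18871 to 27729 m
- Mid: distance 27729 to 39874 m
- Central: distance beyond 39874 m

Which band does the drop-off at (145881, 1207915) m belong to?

Mid

Distance = √((145881−176931)² + (1207915−1206041)²) = √(964102500.000 + 3511876.000) = 31106.501 m.
27729 ≤ 31106.501 < 39874 → Mid.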